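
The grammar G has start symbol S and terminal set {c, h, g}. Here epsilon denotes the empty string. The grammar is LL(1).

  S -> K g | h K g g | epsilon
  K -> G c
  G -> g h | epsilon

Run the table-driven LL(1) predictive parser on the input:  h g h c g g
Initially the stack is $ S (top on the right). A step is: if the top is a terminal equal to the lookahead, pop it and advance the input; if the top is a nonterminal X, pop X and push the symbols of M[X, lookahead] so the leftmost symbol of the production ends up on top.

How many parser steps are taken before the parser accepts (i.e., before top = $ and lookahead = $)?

9

step 1: stack=$ S  input=h g h c g g $  — expand S -> h K g g
step 2: stack=$ g g K h  input=h g h c g g $  — match h
step 3: stack=$ g g K  input=g h c g g $  — expand K -> G c
step 4: stack=$ g g c G  input=g h c g g $  — expand G -> g h
step 5: stack=$ g g c h g  input=g h c g g $  — match g
step 6: stack=$ g g c h  input=h c g g $  — match h
step 7: stack=$ g g c  input=c g g $  — match c
step 8: stack=$ g g  input=g g $  — match g
step 9: stack=$ g  input=g $  — match g
Accept reached after 9 steps.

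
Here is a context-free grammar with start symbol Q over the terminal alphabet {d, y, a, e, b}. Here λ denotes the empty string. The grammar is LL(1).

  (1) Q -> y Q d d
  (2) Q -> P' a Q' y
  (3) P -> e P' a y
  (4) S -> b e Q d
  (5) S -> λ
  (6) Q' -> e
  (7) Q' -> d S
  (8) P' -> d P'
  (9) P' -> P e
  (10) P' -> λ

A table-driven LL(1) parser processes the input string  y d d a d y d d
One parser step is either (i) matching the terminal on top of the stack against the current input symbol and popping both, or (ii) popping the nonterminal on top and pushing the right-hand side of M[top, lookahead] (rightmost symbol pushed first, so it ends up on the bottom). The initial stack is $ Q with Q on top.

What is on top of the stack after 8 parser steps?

a

     Stack              Input              Action
  1  $ Q                y d d a d y d d $  expand Q -> y Q d d
  2  $ d d Q y          y d d a d y d d $  match y
  3  $ d d Q            d d a d y d d $    expand Q -> P' a Q' y
  4  $ d d y Q' a P'    d d a d y d d $    expand P' -> d P'
  5  $ d d y Q' a P' d  d d a d y d d $    match d
  6  $ d d y Q' a P'    d a d y d d $      expand P' -> d P'
  7  $ d d y Q' a P' d  d a d y d d $      match d
  8  $ d d y Q' a P'    a d y d d $        expand P' -> λ
Stack after step 8: $ d d y Q' a (top = a).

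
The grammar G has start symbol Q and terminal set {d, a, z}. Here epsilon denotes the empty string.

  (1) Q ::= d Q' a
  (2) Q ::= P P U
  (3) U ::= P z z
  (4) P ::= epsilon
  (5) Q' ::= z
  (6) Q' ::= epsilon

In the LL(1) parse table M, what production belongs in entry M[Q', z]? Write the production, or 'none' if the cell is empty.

FIRST(P) = {epsilon}
FIRST(Q') = {epsilon, z}
FIRST(U) = {z}  (via P z z)
FIRST(Q) = {d, z}  (via P P U)
FOLLOW(Q) includes $ since Q is the start symbol.
FOLLOW(Q'): in Q::=d Q' a, Q' is followed by a with FIRST {a}. Thus FOLLOW(Q') = {a}.
For Q' ::= z: FIRST(z) = {z}, so it goes in M[Q', t] for t ∈ {z}.
For Q' ::= epsilon: FIRST(epsilon) = {epsilon}, so it goes in M[Q', t] for t ∈ {}; since epsilon ∈ FIRST, also for every t ∈ FOLLOW(Q') = {a}.

Q' ::= z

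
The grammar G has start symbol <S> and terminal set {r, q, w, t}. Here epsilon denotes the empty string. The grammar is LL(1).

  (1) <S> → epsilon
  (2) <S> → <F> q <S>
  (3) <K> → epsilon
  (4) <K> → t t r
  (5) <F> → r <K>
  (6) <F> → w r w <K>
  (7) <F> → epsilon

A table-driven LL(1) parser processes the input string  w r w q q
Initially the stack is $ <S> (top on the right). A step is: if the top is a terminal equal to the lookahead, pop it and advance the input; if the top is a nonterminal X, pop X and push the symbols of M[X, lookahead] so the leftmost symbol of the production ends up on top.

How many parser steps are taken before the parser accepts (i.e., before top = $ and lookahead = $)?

step 1: stack=$ <S>  input=w r w q q $  — expand <S> → <F> q <S>
step 2: stack=$ <S> q <F>  input=w r w q q $  — expand <F> → w r w <K>
step 3: stack=$ <S> q <K> w r w  input=w r w q q $  — match w
step 4: stack=$ <S> q <K> w r  input=r w q q $  — match r
step 5: stack=$ <S> q <K> w  input=w q q $  — match w
step 6: stack=$ <S> q <K>  input=q q $  — expand <K> → epsilon
step 7: stack=$ <S> q  input=q q $  — match q
step 8: stack=$ <S>  input=q $  — expand <S> → <F> q <S>
step 9: stack=$ <S> q <F>  input=q $  — expand <F> → epsilon
step 10: stack=$ <S> q  input=q $  — match q
step 11: stack=$ <S>  input=$  — expand <S> → epsilon
Accept reached after 11 steps.

11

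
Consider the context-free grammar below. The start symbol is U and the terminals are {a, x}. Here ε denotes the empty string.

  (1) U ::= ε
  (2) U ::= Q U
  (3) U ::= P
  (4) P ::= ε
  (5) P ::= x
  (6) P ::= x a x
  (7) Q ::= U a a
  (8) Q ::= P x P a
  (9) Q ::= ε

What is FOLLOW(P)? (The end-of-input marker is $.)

{$, a, x}

FIRST(P): from P::=ε we get {ε}; from P::=x we get {x}; from P::=x a x we get {x}. So FIRST(P) = {ε, x}.
FIRST(U): from U::=ε we get {ε}; from U::=Q U we get {ε, a, x}; from U::=P we get {ε, x}. So FIRST(U) = {ε, a, x}.
FIRST(Q): from Q::=U a a we get {a, x}; from Q::=P x P a we get {x}; from Q::=ε we get {ε}. So FIRST(Q) = {ε, a, x}.
FOLLOW(U) includes $ since U is the start symbol.
FOLLOW(U): in U::=Q U, the suffix after U is empty (adds nothing new); in Q::=U a a, U is followed by a a with FIRST {a}. Thus FOLLOW(U) = {$, a}.
FOLLOW(P): in U::=P, the suffix after P is empty, so FOLLOW(P) ⊇ FOLLOW(U) = {$, a}; in Q::=P x P a (occurrence 1), P is followed by x P a with FIRST {x}; in Q::=P x P a (occurrence 2), P is followed by a with FIRST {a}. Thus FOLLOW(P) = {$, a, x}.
FOLLOW(Q): in U::=Q U, Q is followed by U with FIRST {ε, a, x}; in U::=Q U, the suffix after Q is nullable, so FOLLOW(Q) ⊇ FOLLOW(U) = {$, a}. Thus FOLLOW(Q) = {$, a, x}.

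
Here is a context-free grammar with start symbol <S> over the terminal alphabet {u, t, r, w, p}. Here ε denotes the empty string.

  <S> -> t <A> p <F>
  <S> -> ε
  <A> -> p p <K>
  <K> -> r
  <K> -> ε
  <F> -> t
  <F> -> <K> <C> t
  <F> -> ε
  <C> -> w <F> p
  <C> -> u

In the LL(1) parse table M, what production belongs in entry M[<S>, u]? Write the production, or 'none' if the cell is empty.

none

FIRST(<S>) = {ε, t}
FIRST(<A>) = {p}
FIRST(<K>) = {ε, r}
FIRST(<C>) = {u, w}
FIRST(<F>) = {ε, r, t, u, w}  (via <K> <C> t)
FOLLOW(<S>) includes $ since <S> is the start symbol.
FOLLOW(<S>): <S> appears on no right-hand side. Thus FOLLOW(<S>) = {$}.
For <S> -> t <A> p <F>: FIRST(t <A> p <F>) = {t}, so it goes in M[<S>, t] for t ∈ {t}.
For <S> -> ε: FIRST(ε) = {ε}, so it goes in M[<S>, t] for t ∈ {}; since ε ∈ FIRST, also for every t ∈ FOLLOW(<S>) = {$}.
None of these place a production in M[<S>, u].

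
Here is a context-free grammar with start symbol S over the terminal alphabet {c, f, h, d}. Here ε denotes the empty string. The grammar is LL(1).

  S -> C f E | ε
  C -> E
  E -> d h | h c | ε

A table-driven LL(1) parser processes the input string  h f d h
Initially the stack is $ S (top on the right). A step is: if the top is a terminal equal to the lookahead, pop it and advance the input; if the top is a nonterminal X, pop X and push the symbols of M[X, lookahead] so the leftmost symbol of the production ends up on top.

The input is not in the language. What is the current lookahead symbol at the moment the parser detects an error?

     Stack      Input      Action
  1  $ S        h f d h $  expand S -> C f E
  2  $ E f C    h f d h $  expand C -> E
  3  $ E f E    h f d h $  expand E -> h c
  4  $ E f c h  h f d h $  match h
  5  $ E f c    f d h $    error: top is terminal c but lookahead is f

f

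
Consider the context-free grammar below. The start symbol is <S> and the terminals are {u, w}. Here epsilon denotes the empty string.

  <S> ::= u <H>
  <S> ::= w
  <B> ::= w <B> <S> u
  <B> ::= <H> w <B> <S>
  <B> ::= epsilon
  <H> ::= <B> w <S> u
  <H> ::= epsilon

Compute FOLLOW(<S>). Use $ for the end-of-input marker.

{$, u, w}

FIRST(<S>): from <S>::=u <H> we get {u}; from <S>::=w we get {w}. So FIRST(<S>) = {u, w}.
FIRST(<B>): from <B>::=w <B> <S> u we get {w}; from <B>::=<H> w <B> <S> we get {w}; from <B>::=epsilon we get {epsilon}. So FIRST(<B>) = {epsilon, w}.
FIRST(<H>): from <H>::=<B> w <S> u we get {w}; from <H>::=epsilon we get {epsilon}. So FIRST(<H>) = {epsilon, w}.
FOLLOW(<S>) includes $ since <S> is the start symbol.
FOLLOW(<B>): in <B>::=w <B> <S> u, <B> is followed by <S> u with FIRST {u, w}; in <B>::=<H> w <B> <S>, <B> is followed by <S> with FIRST {u, w}; in <H>::=<B> w <S> u, <B> is followed by w <S> u with FIRST {w}. Thus FOLLOW(<B>) = {u, w}.
FOLLOW(<S>): in <B>::=w <B> <S> u, <S> is followed by u with FIRST {u}; in <B>::=<H> w <B> <S>, the suffix after <S> is empty, so FOLLOW(<S>) ⊇ FOLLOW(<B>) = {u, w}; in <H>::=<B> w <S> u, <S> is followed by u with FIRST {u}. Thus FOLLOW(<S>) = {$, u, w}.
FOLLOW(<H>): in <S>::=u <H>, the suffix after <H> is empty, so FOLLOW(<H>) ⊇ FOLLOW(<S>) = {$, u, w}; in <B>::=<H> w <B> <S>, <H> is followed by w <B> <S> with FIRST {w}. Thus FOLLOW(<H>) = {$, u, w}.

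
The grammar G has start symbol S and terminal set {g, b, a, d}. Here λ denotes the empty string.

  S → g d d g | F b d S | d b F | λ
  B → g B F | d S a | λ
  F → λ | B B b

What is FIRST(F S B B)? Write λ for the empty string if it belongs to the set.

{λ, b, d, g}

FIRST(B): from B→g B F we get {g}; from B→d S a we get {d}; from B→λ we get {λ}. So FIRST(B) = {λ, d, g}.
FIRST(F): from F→λ we get {λ}; from F→B B b we get {b, d, g}. So FIRST(F) = {λ, b, d, g}.
FIRST(S): from S→g d d g we get {g}; from S→F b d S we get {b, d, g}; from S→d b F we get {d}; from S→λ we get {λ}. So FIRST(S) = {λ, b, d, g}.
FIRST(F S B B): take FIRST of each symbol in turn, carrying on past any symbol whose FIRST contains λ; result {λ, b, d, g}.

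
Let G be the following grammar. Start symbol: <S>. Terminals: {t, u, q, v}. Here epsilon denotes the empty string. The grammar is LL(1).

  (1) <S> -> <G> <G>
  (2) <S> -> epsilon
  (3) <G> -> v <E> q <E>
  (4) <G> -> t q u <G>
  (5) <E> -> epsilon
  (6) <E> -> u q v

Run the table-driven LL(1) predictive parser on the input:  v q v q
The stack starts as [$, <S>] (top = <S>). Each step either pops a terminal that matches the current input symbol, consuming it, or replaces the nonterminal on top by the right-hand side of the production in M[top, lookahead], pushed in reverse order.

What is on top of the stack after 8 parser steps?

     Stack              Input      Action
  1  $ <S>              v q v q $  expand <S> -> <G> <G>
  2  $ <G> <G>          v q v q $  expand <G> -> v <E> q <E>
  3  $ <G> <E> q <E> v  v q v q $  match v
  4  $ <G> <E> q <E>    q v q $    expand <E> -> epsilon
  5  $ <G> <E> q        q v q $    match q
  6  $ <G> <E>          v q $      expand <E> -> epsilon
  7  $ <G>              v q $      expand <G> -> v <E> q <E>
  8  $ <E> q <E> v      v q $      match v
Stack after step 8: $ <E> q <E> (top = <E>).

<E>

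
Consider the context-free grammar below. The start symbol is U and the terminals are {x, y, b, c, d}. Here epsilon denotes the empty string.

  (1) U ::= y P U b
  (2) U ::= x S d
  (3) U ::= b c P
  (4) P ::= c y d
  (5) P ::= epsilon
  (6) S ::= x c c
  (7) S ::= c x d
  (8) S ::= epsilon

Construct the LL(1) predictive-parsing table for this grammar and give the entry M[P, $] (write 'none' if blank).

FIRST(U) = {b, x, y}
FIRST(P) = {epsilon, c}
FIRST(S) = {epsilon, c, x}
FOLLOW(U) includes $ since U is the start symbol.
FOLLOW(U): in U::=y P U b, U is followed by b with FIRST {b}. Thus FOLLOW(U) = {$, b}.
FOLLOW(P): in U::=y P U b, P is followed by U b with FIRST {b, x, y}; in U::=b c P, the suffix after P is empty, so FOLLOW(P) ⊇ FOLLOW(U) = {$, b}. Thus FOLLOW(P) = {$, b, x, y}.
For P ::= c y d: FIRST(c y d) = {c}, so it goes in M[P, t] for t ∈ {c}.
For P ::= epsilon: FIRST(epsilon) = {epsilon}, so it goes in M[P, t] for t ∈ {}; since epsilon ∈ FIRST, also for every t ∈ FOLLOW(P) = {$, b, x, y}.

P ::= epsilon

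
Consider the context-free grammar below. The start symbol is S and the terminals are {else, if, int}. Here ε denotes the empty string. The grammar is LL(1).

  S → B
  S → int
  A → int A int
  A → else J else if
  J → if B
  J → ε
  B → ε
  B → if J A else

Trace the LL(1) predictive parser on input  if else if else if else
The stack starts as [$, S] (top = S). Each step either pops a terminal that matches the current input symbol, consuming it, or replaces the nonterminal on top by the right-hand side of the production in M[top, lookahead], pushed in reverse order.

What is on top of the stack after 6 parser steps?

J

step 1: stack=$ S  input=if else if else if else $  — expand S → B
step 2: stack=$ B  input=if else if else if else $  — expand B → if J A else
step 3: stack=$ else A J if  input=if else if else if else $  — match if
step 4: stack=$ else A J  input=else if else if else $  — expand J → ε
step 5: stack=$ else A  input=else if else if else $  — expand A → else J else if
step 6: stack=$ else if else J else  input=else if else if else $  — match else
Stack after step 6: $ else if else J (top = J).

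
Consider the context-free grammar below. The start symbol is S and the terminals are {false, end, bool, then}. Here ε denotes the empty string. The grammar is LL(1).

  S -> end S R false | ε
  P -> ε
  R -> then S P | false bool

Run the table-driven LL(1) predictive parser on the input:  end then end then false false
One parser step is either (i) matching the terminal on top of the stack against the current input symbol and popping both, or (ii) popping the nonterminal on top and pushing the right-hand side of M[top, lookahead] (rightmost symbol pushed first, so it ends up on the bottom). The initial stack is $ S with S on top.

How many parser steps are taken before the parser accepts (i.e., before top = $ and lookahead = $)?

15

      Stack                     Input                            Action
   1  $ S                       end then end then false false $  expand S -> end S R false
   2  $ false R S end           end then end then false false $  match end
   3  $ false R S               then end then false false $      expand S -> ε
   4  $ false R                 then end then false false $      expand R -> then S P
   5  $ false P S then          then end then false false $      match then
   6  $ false P S               end then false false $           expand S -> end S R false
   7  $ false P false R S end   end then false false $           match end
   8  $ false P false R S       then false false $               expand S -> ε
   9  $ false P false R         then false false $               expand R -> then S P
  10  $ false P false P S then  then false false $               match then
  11  $ false P false P S       false false $                    expand S -> ε
  12  $ false P false P         false false $                    expand P -> ε
  13  $ false P false           false false $                    match false
  14  $ false P                 false $                          expand P -> ε
  15  $ false                   false $                          match false
Accept reached after 15 steps.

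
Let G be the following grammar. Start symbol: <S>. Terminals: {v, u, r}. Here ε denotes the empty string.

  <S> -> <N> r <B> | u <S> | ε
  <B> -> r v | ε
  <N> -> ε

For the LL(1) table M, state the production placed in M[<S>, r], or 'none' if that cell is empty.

<S> -> <N> r <B>

FIRST(<B>) = {ε, r}
FIRST(<N>) = {ε}
FIRST(<S>) = {ε, r, u}  (via <N> r <B>)
FOLLOW(<S>) includes $ since <S> is the start symbol.
FOLLOW(<S>): in <S>->u <S>, the suffix after <S> is empty (adds nothing new). Thus FOLLOW(<S>) = {$}.
For <S> -> <N> r <B>: FIRST(<N> r <B>) = {r}, so it goes in M[<S>, t] for t ∈ {r}.
For <S> -> u <S>: FIRST(u <S>) = {u}, so it goes in M[<S>, t] for t ∈ {u}.
For <S> -> ε: FIRST(ε) = {ε}, so it goes in M[<S>, t] for t ∈ {}; since ε ∈ FIRST, also for every t ∈ FOLLOW(<S>) = {$}.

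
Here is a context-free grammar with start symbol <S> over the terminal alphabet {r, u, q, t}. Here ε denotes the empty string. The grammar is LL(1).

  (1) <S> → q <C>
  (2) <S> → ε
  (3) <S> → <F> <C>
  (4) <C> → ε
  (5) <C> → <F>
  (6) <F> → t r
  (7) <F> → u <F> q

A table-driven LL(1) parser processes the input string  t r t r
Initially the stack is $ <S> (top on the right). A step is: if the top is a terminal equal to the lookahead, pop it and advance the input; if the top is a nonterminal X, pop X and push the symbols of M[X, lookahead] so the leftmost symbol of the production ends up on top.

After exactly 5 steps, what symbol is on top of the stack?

<F>

     Stack      Input      Action
  1  $ <S>      t r t r $  expand <S> → <F> <C>
  2  $ <C> <F>  t r t r $  expand <F> → t r
  3  $ <C> r t  t r t r $  match t
  4  $ <C> r    r t r $    match r
  5  $ <C>      t r $      expand <C> → <F>
Stack after step 5: $ <F> (top = <F>).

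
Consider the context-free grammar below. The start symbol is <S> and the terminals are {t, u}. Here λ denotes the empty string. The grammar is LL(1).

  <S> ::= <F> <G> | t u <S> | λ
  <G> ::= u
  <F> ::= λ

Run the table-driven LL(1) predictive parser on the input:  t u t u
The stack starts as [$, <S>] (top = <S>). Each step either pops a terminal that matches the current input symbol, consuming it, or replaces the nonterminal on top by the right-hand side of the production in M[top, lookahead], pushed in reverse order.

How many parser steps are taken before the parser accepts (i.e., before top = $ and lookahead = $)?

step 1: stack=$ <S>  input=t u t u $  — expand <S> ::= t u <S>
step 2: stack=$ <S> u t  input=t u t u $  — match t
step 3: stack=$ <S> u  input=u t u $  — match u
step 4: stack=$ <S>  input=t u $  — expand <S> ::= t u <S>
step 5: stack=$ <S> u t  input=t u $  — match t
step 6: stack=$ <S> u  input=u $  — match u
step 7: stack=$ <S>  input=$  — expand <S> ::= λ
Accept reached after 7 steps.

7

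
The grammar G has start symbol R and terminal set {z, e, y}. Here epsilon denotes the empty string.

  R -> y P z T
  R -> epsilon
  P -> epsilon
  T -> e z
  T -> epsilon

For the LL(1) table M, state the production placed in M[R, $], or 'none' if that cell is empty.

R -> epsilon

FIRST(R) = {epsilon, y}
FIRST(P) = {epsilon}
FIRST(T) = {epsilon, e}
FOLLOW(R) includes $ since R is the start symbol.
FOLLOW(R): R appears on no right-hand side. Thus FOLLOW(R) = {$}.
For R -> y P z T: FIRST(y P z T) = {y}, so it goes in M[R, t] for t ∈ {y}.
For R -> epsilon: FIRST(epsilon) = {epsilon}, so it goes in M[R, t] for t ∈ {}; since epsilon ∈ FIRST, also for every t ∈ FOLLOW(R) = {$}.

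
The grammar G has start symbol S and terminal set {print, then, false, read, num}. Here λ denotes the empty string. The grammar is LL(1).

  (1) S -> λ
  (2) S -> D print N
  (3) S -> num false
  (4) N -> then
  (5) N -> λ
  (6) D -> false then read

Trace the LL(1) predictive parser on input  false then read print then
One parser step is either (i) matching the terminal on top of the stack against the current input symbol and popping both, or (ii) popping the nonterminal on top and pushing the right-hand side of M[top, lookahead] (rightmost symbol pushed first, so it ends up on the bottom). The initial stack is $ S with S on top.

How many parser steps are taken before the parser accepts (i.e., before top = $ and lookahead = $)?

step 1: stack=$ S  input=false then read print then $  — expand S -> D print N
step 2: stack=$ N print D  input=false then read print then $  — expand D -> false then read
step 3: stack=$ N print read then false  input=false then read print then $  — match false
step 4: stack=$ N print read then  input=then read print then $  — match then
step 5: stack=$ N print read  input=read print then $  — match read
step 6: stack=$ N print  input=print then $  — match print
step 7: stack=$ N  input=then $  — expand N -> then
step 8: stack=$ then  input=then $  — match then
Accept reached after 8 steps.

8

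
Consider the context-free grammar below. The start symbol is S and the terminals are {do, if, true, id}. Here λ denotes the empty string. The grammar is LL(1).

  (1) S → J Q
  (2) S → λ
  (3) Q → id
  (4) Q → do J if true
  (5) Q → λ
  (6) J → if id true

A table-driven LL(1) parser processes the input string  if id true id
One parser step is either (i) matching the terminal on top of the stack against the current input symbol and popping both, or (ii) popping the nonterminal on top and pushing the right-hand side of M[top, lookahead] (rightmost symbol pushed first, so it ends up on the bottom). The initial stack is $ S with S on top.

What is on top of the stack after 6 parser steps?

step 1: stack=$ S  input=if id true id $  — expand S → J Q
step 2: stack=$ Q J  input=if id true id $  — expand J → if id true
step 3: stack=$ Q true id if  input=if id true id $  — match if
step 4: stack=$ Q true id  input=id true id $  — match id
step 5: stack=$ Q true  input=true id $  — match true
step 6: stack=$ Q  input=id $  — expand Q → id
Stack after step 6: $ id (top = id).

id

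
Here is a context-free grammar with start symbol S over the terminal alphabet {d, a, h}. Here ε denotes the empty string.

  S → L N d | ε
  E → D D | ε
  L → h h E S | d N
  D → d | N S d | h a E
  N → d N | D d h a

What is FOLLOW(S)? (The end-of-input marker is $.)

{$, d, h}

FIRST(L) = {d, h}
FIRST(S) = {ε, d, h}  (via L N d)
FIRST(E) = {ε, d, h}  (via D D)
FIRST(D) = {d, h}  (via N S d)
FIRST(N) = {d, h}  (via D d h a)
FOLLOW(S) includes $ since S is the start symbol.
FOLLOW(L): in S→L N d, L is followed by N d with FIRST {d, h}. Thus FOLLOW(L) = {d, h}.
FOLLOW(S): in L→h h E S, the suffix after S is empty, so FOLLOW(S) ⊇ FOLLOW(L) = {d, h}; in D→N S d, S is followed by d with FIRST {d}. Thus FOLLOW(S) = {$, d, h}.
FOLLOW(N): in S→L N d, N is followed by d with FIRST {d}; in L→d N, the suffix after N is empty, so FOLLOW(N) ⊇ FOLLOW(L) = {d, h}; in D→N S d, N is followed by S d with FIRST {d, h}; in N→d N, the suffix after N is empty (adds nothing new). Thus FOLLOW(N) = {d, h}.
FOLLOW(E): in L→h h E S, E is followed by S with FIRST {ε, d, h}; in L→h h E S, the suffix after E is nullable, so FOLLOW(E) ⊇ FOLLOW(L) = {d, h}; in D→h a E, the suffix after E is empty, so FOLLOW(E) ⊇ FOLLOW(D) = {d, h}. Thus FOLLOW(E) = {d, h}.
FOLLOW(D): in E→D D (occurrence 1), D is followed by D with FIRST {d, h}; in E→D D (occurrence 2), the suffix after D is empty, so FOLLOW(D) ⊇ FOLLOW(E) = {d, h}; in N→D d h a, D is followed by d h a with FIRST {d}. Thus FOLLOW(D) = {d, h}.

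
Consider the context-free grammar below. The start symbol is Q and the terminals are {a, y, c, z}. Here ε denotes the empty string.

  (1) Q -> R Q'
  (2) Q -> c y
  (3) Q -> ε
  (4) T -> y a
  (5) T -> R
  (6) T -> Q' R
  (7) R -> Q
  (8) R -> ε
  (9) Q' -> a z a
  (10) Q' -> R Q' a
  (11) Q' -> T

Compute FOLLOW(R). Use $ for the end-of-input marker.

FIRST(Q) = {ε, a, c, y}  (via R Q')
FIRST(R) = {ε, a, c, y}  (via Q)
FIRST(T) = {ε, a, c, y}  (via R, Q' R)
FIRST(Q') = {ε, a, c, y}  (via R Q' a, T)
FOLLOW(Q) includes $ since Q is the start symbol.
FOLLOW(Q): in R->Q, the suffix after Q is empty, so FOLLOW(Q) ⊇ FOLLOW(R) = {$, a, c, y}. Thus FOLLOW(Q) = {$, a, c, y}.
FOLLOW(T): in Q'->T, the suffix after T is empty, so FOLLOW(T) ⊇ FOLLOW(Q') = {$, a, c, y}. Thus FOLLOW(T) = {$, a, c, y}.
FOLLOW(R): in Q->R Q', R is followed by Q' with FIRST {ε, a, c, y}; in Q->R Q', the suffix after R is nullable, so FOLLOW(R) ⊇ FOLLOW(Q) = {$, a, c, y}; in T->R, the suffix after R is empty, so FOLLOW(R) ⊇ FOLLOW(T) = {$, a, c, y}; in T->Q' R, the suffix after R is empty, so FOLLOW(R) ⊇ FOLLOW(T) = {$, a, c, y}; in Q'->R Q' a, R is followed by Q' a with FIRST {a, c, y}. Thus FOLLOW(R) = {$, a, c, y}.
FOLLOW(Q'): in Q->R Q', the suffix after Q' is empty, so FOLLOW(Q') ⊇ FOLLOW(Q) = {$, a, c, y}; in T->Q' R, Q' is followed by R with FIRST {ε, a, c, y}; in T->Q' R, the suffix after Q' is nullable, so FOLLOW(Q') ⊇ FOLLOW(T) = {$, a, c, y}; in Q'->R Q' a, Q' is followed by a with FIRST {a}. Thus FOLLOW(Q') = {$, a, c, y}.

{$, a, c, y}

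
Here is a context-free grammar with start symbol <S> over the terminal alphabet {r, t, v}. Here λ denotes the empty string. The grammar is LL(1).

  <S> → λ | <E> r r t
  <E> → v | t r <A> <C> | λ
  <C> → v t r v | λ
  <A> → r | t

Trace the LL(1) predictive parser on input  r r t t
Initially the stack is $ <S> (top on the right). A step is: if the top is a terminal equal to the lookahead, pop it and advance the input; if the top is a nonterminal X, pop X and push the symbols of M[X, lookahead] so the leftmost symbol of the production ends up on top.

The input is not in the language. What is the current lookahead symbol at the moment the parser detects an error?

step 1: stack=$ <S>  input=r r t t $  — expand <S> → <E> r r t
step 2: stack=$ t r r <E>  input=r r t t $  — expand <E> → λ
step 3: stack=$ t r r  input=r r t t $  — match r
step 4: stack=$ t r  input=r t t $  — match r
step 5: stack=$ t  input=t t $  — match t
step 6: stack=$  input=t $  — error: stack empty but input remains

t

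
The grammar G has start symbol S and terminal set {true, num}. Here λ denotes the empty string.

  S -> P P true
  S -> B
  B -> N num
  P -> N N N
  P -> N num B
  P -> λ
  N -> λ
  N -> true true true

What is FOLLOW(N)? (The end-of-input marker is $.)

{num, true}

FIRST(N): from N->λ we get {λ}; from N->true true true we get {true}. So FIRST(N) = {λ, true}.
FIRST(B): from B->N num we get {num, true}. So FIRST(B) = {num, true}.
FIRST(P): from P->N N N we get {λ, true}; from P->N num B we get {num, true}; from P->λ we get {λ}. So FIRST(P) = {λ, num, true}.
FIRST(S): from S->P P true we get {num, true}; from S->B we get {num, true}. So FIRST(S) = {num, true}.
FOLLOW(S) includes $ since S is the start symbol.
FOLLOW(S): S appears on no right-hand side. Thus FOLLOW(S) = {$}.
FOLLOW(P): in S->P P true (occurrence 1), P is followed by P true with FIRST {num, true}; in S->P P true (occurrence 2), P is followed by true with FIRST {true}. Thus FOLLOW(P) = {num, true}.
FOLLOW(B): in S->B, the suffix after B is empty, so FOLLOW(B) ⊇ FOLLOW(S) = {$}; in P->N num B, the suffix after B is empty, so FOLLOW(B) ⊇ FOLLOW(P) = {num, true}. Thus FOLLOW(B) = {$, num, true}.
FOLLOW(N): in B->N num, N is followed by num with FIRST {num}; in P->N N N (occurrence 1), N is followed by N N with FIRST {λ, true}; in P->N N N (occurrence 1), the suffix after N is nullable, so FOLLOW(N) ⊇ FOLLOW(P) = {num, true}; in P->N N N (occurrence 2), N is followed by N with FIRST {λ, true}; in P->N N N (occurrence 2), the suffix after N is nullable, so FOLLOW(N) ⊇ FOLLOW(P) = {num, true}; in P->N N N (occurrence 3), the suffix after N is empty, so FOLLOW(N) ⊇ FOLLOW(P) = {num, true}; in P->N num B, N is followed by num B with FIRST {num}. Thus FOLLOW(N) = {num, true}.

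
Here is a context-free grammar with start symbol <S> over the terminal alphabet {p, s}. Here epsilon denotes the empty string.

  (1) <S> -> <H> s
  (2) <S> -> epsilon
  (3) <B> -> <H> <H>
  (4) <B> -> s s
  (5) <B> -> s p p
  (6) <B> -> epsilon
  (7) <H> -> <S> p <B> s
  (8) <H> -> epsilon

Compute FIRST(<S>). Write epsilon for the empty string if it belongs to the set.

{epsilon, p, s}

FIRST(<S>) = {epsilon, p, s}  (via <H> s)
FIRST(<H>) = {epsilon, p, s}  (via <S> p <B> s)
FIRST(<B>) = {epsilon, p, s}  (via <H> <H>)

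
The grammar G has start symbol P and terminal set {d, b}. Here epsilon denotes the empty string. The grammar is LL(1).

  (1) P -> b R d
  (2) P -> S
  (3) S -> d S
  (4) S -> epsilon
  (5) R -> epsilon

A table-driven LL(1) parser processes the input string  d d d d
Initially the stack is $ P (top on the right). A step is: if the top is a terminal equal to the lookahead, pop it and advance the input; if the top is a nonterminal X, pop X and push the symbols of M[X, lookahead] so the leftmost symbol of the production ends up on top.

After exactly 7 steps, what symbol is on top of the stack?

S

step 1: stack=$ P  input=d d d d $  — expand P -> S
step 2: stack=$ S  input=d d d d $  — expand S -> d S
step 3: stack=$ S d  input=d d d d $  — match d
step 4: stack=$ S  input=d d d $  — expand S -> d S
step 5: stack=$ S d  input=d d d $  — match d
step 6: stack=$ S  input=d d $  — expand S -> d S
step 7: stack=$ S d  input=d d $  — match d
Stack after step 7: $ S (top = S).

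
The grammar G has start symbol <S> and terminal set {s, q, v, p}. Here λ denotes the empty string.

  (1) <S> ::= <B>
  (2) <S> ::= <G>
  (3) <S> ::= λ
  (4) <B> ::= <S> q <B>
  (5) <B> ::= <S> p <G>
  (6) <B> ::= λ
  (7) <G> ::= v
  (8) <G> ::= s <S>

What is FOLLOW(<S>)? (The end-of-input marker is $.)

FIRST(<G>) = {s, v}
FIRST(<S>) = {λ, p, q, s, v}  (via <B>, <G>)
FIRST(<B>) = {λ, p, q, s, v}  (via <S> q <B>, <S> p <G>)
FOLLOW(<S>) includes $ since <S> is the start symbol.
FOLLOW(<S>): in <B>::=<S> q <B>, <S> is followed by q <B> with FIRST {q}; in <B>::=<S> p <G>, <S> is followed by p <G> with FIRST {p}; in <G>::=s <S>, the suffix after <S> is empty, so FOLLOW(<S>) ⊇ FOLLOW(<G>) = {$, p, q}. Thus FOLLOW(<S>) = {$, p, q}.
FOLLOW(<B>): in <S>::=<B>, the suffix after <B> is empty, so FOLLOW(<B>) ⊇ FOLLOW(<S>) = {$, p, q}; in <B>::=<S> q <B>, the suffix after <B> is empty (adds nothing new). Thus FOLLOW(<B>) = {$, p, q}.
FOLLOW(<G>): in <S>::=<G>, the suffix after <G> is empty, so FOLLOW(<G>) ⊇ FOLLOW(<S>) = {$, p, q}; in <B>::=<S> p <G>, the suffix after <G> is empty, so FOLLOW(<G>) ⊇ FOLLOW(<B>) = {$, p, q}. Thus FOLLOW(<G>) = {$, p, q}.

{$, p, q}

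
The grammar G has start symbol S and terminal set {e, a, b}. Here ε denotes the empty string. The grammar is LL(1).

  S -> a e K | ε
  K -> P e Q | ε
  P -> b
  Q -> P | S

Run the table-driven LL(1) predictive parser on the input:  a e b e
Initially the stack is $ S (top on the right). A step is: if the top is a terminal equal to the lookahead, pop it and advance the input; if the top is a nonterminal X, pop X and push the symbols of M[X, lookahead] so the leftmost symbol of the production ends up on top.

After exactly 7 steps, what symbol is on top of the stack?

Q

step 1: stack=$ S  input=a e b e $  — expand S -> a e K
step 2: stack=$ K e a  input=a e b e $  — match a
step 3: stack=$ K e  input=e b e $  — match e
step 4: stack=$ K  input=b e $  — expand K -> P e Q
step 5: stack=$ Q e P  input=b e $  — expand P -> b
step 6: stack=$ Q e b  input=b e $  — match b
step 7: stack=$ Q e  input=e $  — match e
Stack after step 7: $ Q (top = Q).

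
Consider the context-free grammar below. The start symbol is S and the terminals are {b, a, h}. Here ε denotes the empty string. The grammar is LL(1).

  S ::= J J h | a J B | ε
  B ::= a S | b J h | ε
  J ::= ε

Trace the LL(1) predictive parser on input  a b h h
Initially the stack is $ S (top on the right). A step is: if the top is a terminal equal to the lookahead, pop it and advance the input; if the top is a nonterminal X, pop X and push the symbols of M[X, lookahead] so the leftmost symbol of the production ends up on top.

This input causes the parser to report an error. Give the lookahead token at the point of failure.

h

     Stack    Input      Action
  1  $ S      a b h h $  expand S ::= a J B
  2  $ B J a  a b h h $  match a
  3  $ B J    b h h $    expand J ::= ε
  4  $ B      b h h $    expand B ::= b J h
  5  $ h J b  b h h $    match b
  6  $ h J    h h $      expand J ::= ε
  7  $ h      h h $      match h
  8  $        h $        error: stack empty but input remains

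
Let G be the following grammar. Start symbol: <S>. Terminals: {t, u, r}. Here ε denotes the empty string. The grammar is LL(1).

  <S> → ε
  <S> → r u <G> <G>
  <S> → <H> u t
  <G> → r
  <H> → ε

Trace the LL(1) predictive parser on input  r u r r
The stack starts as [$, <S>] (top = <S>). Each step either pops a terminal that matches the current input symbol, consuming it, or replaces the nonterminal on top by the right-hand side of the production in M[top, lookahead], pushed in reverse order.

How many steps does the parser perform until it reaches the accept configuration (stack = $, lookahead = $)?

     Stack          Input      Action
  1  $ <S>          r u r r $  expand <S> → r u <G> <G>
  2  $ <G> <G> u r  r u r r $  match r
  3  $ <G> <G> u    u r r $    match u
  4  $ <G> <G>      r r $      expand <G> → r
  5  $ <G> r        r r $      match r
  6  $ <G>          r $        expand <G> → r
  7  $ r            r $        match r
Accept reached after 7 steps.

7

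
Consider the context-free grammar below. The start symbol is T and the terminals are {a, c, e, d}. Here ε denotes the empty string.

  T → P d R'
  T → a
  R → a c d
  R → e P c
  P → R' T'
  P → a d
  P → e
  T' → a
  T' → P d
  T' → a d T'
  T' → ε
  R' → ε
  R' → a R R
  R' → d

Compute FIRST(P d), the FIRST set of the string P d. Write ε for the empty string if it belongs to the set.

{a, d, e}

FIRST(R) = {a, e}
FIRST(R') = {ε, a, d}
FIRST(T) = {a, d, e}  (via P d R')
FIRST(P) = {ε, a, d, e}  (via R' T')
FIRST(T') = {ε, a, d, e}  (via P d)
FIRST(P d): take FIRST of each symbol in turn, carrying on past any symbol whose FIRST contains ε; result {a, d, e}.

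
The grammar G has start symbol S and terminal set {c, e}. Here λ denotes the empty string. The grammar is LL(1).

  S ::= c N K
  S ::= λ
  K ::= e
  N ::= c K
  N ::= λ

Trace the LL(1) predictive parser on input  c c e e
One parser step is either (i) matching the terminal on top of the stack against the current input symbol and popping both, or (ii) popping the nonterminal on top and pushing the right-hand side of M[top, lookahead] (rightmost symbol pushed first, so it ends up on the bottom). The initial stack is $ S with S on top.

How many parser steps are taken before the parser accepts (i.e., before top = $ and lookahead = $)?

step 1: stack=$ S  input=c c e e $  — expand S ::= c N K
step 2: stack=$ K N c  input=c c e e $  — match c
step 3: stack=$ K N  input=c e e $  — expand N ::= c K
step 4: stack=$ K K c  input=c e e $  — match c
step 5: stack=$ K K  input=e e $  — expand K ::= e
step 6: stack=$ K e  input=e e $  — match e
step 7: stack=$ K  input=e $  — expand K ::= e
step 8: stack=$ e  input=e $  — match e
Accept reached after 8 steps.

8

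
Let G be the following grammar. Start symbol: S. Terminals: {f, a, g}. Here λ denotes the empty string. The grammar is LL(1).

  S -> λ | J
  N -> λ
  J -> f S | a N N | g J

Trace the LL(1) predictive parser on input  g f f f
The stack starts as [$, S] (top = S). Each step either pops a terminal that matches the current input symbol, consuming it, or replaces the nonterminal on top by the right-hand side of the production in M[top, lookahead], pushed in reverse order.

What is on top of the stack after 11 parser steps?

S

step 1: stack=$ S  input=g f f f $  — expand S -> J
step 2: stack=$ J  input=g f f f $  — expand J -> g J
step 3: stack=$ J g  input=g f f f $  — match g
step 4: stack=$ J  input=f f f $  — expand J -> f S
step 5: stack=$ S f  input=f f f $  — match f
step 6: stack=$ S  input=f f $  — expand S -> J
step 7: stack=$ J  input=f f $  — expand J -> f S
step 8: stack=$ S f  input=f f $  — match f
step 9: stack=$ S  input=f $  — expand S -> J
step 10: stack=$ J  input=f $  — expand J -> f S
step 11: stack=$ S f  input=f $  — match f
Stack after step 11: $ S (top = S).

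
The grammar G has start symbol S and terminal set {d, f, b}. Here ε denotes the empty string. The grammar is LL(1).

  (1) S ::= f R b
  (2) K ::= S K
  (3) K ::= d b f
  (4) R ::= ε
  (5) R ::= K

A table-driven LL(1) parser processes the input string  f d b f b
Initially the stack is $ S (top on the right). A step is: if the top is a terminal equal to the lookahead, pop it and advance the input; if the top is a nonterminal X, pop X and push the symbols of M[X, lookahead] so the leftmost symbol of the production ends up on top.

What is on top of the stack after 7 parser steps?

     Stack      Input        Action
  1  $ S        f d b f b $  expand S ::= f R b
  2  $ b R f    f d b f b $  match f
  3  $ b R      d b f b $    expand R ::= K
  4  $ b K      d b f b $    expand K ::= d b f
  5  $ b f b d  d b f b $    match d
  6  $ b f b    b f b $      match b
  7  $ b f      f b $        match f
Stack after step 7: $ b (top = b).

b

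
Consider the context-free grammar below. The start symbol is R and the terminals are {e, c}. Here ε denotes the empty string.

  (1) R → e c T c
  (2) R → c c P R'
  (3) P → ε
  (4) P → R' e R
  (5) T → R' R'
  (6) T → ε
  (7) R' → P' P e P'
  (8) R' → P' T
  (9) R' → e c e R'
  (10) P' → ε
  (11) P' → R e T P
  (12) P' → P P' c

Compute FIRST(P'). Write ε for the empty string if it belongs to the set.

FIRST(R) = {c, e}
FIRST(P) = {ε, c, e}  (via R' e R)
FIRST(P') = {ε, c, e}  (via R e T P, P P' c)
FIRST(T) = {ε, c, e}  (via R' R')
FIRST(R') = {ε, c, e}  (via P' P e P', P' T)

{ε, c, e}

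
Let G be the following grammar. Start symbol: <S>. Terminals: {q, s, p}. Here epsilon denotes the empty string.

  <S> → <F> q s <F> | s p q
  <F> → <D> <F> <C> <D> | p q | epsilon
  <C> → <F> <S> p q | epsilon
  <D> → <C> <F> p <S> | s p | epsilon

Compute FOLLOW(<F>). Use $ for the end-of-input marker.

{$, p, q, s}

FIRST(<S>): from <S>→<F> q s <F> we get {p, q, s}; from <S>→s p q we get {s}. So FIRST(<S>) = {p, q, s}.
FIRST(<F>): from <F>→<D> <F> <C> <D> we get {epsilon, p, q, s}; from <F>→p q we get {p}; from <F>→epsilon we get {epsilon}. So FIRST(<F>) = {epsilon, p, q, s}.
FIRST(<C>): from <C>→<F> <S> p q we get {p, q, s}; from <C>→epsilon we get {epsilon}. So FIRST(<C>) = {epsilon, p, q, s}.
FIRST(<D>): from <D>→<C> <F> p <S> we get {p, q, s}; from <D>→s p we get {s}; from <D>→epsilon we get {epsilon}. So FIRST(<D>) = {epsilon, p, q, s}.
FOLLOW(<S>) includes $ since <S> is the start symbol.
FOLLOW(<S>): in <C>→<F> <S> p q, <S> is followed by p q with FIRST {p}; in <D>→<C> <F> p <S>, the suffix after <S> is empty, so FOLLOW(<S>) ⊇ FOLLOW(<D>) = {$, p, q, s}. Thus FOLLOW(<S>) = {$, p, q, s}.
FOLLOW(<F>): in <S>→<F> q s <F> (occurrence 1), <F> is followed by q s <F> with FIRST {q}; in <S>→<F> q s <F> (occurrence 2), the suffix after <F> is empty, so FOLLOW(<F>) ⊇ FOLLOW(<S>) = {$, p, q, s}; in <F>→<D> <F> <C> <D>, <F> is followed by <C> <D> with FIRST {epsilon, p, q, s}; in <F>→<D> <F> <C> <D>, the suffix after <F> is nullable (adds nothing new); in <C>→<F> <S> p q, <F> is followed by <S> p q with FIRST {p, q, s}; in <D>→<C> <F> p <S>, <F> is followed by p <S> with FIRST {p}. Thus FOLLOW(<F>) = {$, p, q, s}.
FOLLOW(<C>): in <F>→<D> <F> <C> <D>, <C> is followed by <D> with FIRST {epsilon, p, q, s}; in <F>→<D> <F> <C> <D>, the suffix after <C> is nullable, so FOLLOW(<C>) ⊇ FOLLOW(<F>) = {$, p, q, s}; in <D>→<C> <F> p <S>, <C> is followed by <F> p <S> with FIRST {p, q, s}. Thus FOLLOW(<C>) = {$, p, q, s}.
FOLLOW(<D>): in <F>→<D> <F> <C> <D> (occurrence 1), <D> is followed by <F> <C> <D> with FIRST {epsilon, p, q, s}; in <F>→<D> <F> <C> <D> (occurrence 1), the suffix after <D> is nullable, so FOLLOW(<D>) ⊇ FOLLOW(<F>) = {$, p, q, s}; in <F>→<D> <F> <C> <D> (occurrence 2), the suffix after <D> is empty, so FOLLOW(<D>) ⊇ FOLLOW(<F>) = {$, p, q, s}. Thus FOLLOW(<D>) = {$, p, q, s}.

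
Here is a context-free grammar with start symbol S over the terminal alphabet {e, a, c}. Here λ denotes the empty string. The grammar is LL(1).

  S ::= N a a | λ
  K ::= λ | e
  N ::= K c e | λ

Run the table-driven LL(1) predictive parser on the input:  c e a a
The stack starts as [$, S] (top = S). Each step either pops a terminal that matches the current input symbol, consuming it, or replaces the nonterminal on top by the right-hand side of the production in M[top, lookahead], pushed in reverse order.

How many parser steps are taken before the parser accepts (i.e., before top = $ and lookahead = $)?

7

step 1: stack=$ S  input=c e a a $  — expand S ::= N a a
step 2: stack=$ a a N  input=c e a a $  — expand N ::= K c e
step 3: stack=$ a a e c K  input=c e a a $  — expand K ::= λ
step 4: stack=$ a a e c  input=c e a a $  — match c
step 5: stack=$ a a e  input=e a a $  — match e
step 6: stack=$ a a  input=a a $  — match a
step 7: stack=$ a  input=a $  — match a
Accept reached after 7 steps.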